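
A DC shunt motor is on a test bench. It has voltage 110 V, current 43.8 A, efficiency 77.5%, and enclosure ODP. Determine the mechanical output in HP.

P_in = V·I = 110 × 43.8 = 4818 W
P_out = η·P_in = 0.775 × 4818 = 3734 W
= 3734/746 = 5.01 HP

5.01 HP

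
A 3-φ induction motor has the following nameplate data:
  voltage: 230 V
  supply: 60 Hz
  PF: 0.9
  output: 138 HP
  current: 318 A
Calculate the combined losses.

11100 W

P_in = √3·V·I·cosφ = 1.732×230×318×0.9 = 114011 W
P_out = 138×746 = 102948 W
Losses = P_in − P_out = 114011 − 102948 = 11063 W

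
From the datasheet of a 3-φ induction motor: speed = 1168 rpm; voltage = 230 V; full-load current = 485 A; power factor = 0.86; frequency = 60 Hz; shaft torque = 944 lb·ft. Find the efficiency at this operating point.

94.2 %

τ = 944 lb·ft × 1.356 = 1280 N·m
ω = 2π × 1168/60 = 122.3 rad/s; P_out = τω = 1280 × 122.3 = 156544 W
P_in = √3·V_L·I_L·cosφ = 1.732 × 230 × 485 × 0.86 = 166156 W
η = P_out / P_in = 156544 / 166156 = 0.942 = 94.2%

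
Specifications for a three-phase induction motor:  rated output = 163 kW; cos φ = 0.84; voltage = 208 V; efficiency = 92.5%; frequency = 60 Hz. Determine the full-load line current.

582 A

P_out = 163 kW = 163000 W
P_in = P_out / η = 163000 / 0.925 = 176216 W
I_L = P_in / (√3·V_L·cosφ) = 176216 / (1.732 × 208 × 0.84) = 582 A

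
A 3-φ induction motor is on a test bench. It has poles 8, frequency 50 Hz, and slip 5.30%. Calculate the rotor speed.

n_s = 120f/p = 120×50/8 = 750 rpm
n = n_s(1 − s) = 750 × (1 − 0.053) = 710 rpm

710 rpm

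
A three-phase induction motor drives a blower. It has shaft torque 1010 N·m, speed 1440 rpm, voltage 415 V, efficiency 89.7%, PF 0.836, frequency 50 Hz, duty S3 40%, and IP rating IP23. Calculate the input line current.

ω = 2π×1440/60 = 150.8 rad/s; P_out = τω = 1010 × 150.8 = 152308 W
P_in = P_out / η = 152308 / 0.897 = 169797 W
I_L = P_in / (√3·V_L·cosφ) = 169797 / (1.732 × 415 × 0.836) = 283 A

283 A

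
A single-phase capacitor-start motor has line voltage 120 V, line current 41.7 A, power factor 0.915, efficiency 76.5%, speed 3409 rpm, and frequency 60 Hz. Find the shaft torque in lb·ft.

P_in = V·I·cosφ = 120 × 41.7 × 0.915 = 4579 W
P_out = η·P_in = 0.765 × 4579 = 3503 W
n = 3409 rpm
ω = 2π×3409/60 = 357 rad/s
τ = P_out/ω = 3503/357 = 9.812 N·m
In lb·ft: 9.812/1.356 = 7.24 lb·ft

7.24 lb·ft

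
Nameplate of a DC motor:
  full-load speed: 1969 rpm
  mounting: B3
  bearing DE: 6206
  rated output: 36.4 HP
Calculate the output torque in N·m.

P_out = 36.4 × 746 = 27154 W
ω = 2π × 1969/60 = 206.2 rad/s
τ = P_out/ω = 27154/206.2 = 132 N·m

132 N·m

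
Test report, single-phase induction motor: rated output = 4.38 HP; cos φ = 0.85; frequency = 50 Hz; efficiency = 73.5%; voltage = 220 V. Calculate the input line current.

23.8 A

P_out = 4.38 × 746 = 3267 W
P_in = P_out / η = 3267 / 0.735 = 4445 W
I = P_in / (V·cosφ) = 4445 / (220 × 0.85) = 23.8 A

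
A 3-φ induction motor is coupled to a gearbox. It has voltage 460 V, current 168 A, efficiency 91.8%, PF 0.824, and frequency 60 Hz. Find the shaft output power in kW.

P_in = √3·V·I·cosφ = 1.732 × 460 × 168 × 0.824 = 110292 W
P_out = η·P_in = 0.918 × 110292 = 101248 W

101 kW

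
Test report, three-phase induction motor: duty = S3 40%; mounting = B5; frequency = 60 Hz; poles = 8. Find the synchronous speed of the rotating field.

n_s = 120f/p = 120×60/8 = 900 rpm

900 rpm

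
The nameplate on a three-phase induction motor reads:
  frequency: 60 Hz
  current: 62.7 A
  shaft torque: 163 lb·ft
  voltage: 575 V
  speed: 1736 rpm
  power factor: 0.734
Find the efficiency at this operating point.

87.7 %

τ = 163 lb·ft × 1.356 = 221 N·m
ω = 2π × 1736/60 = 181.8 rad/s; P_out = τω = 221 × 181.8 = 40178 W
P_in = √3·V_L·I_L·cosφ = 1.732 × 575 × 62.7 × 0.734 = 45833 W
η = P_out / P_in = 40178 / 45833 = 0.877 = 87.7%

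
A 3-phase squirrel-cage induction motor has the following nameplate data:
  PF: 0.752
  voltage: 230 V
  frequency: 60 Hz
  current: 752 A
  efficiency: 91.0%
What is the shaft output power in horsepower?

P_in = √3·V·I·cosφ = 1.732 × 230 × 752 × 0.752 = 225274 W
P_out = η·P_in = 0.91 × 225274 = 204999 W
= 204999/746 = 275 HP

275 HP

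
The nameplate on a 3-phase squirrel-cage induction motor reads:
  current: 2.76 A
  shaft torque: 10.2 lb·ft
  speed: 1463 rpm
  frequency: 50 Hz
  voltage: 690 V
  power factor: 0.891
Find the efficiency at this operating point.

72.1 %

τ = 10.2 lb·ft × 1.356 = 13.83 N·m
ω = 2π × 1463/60 = 153.2 rad/s; P_out = τω = 13.83 × 153.2 = 2119 W
P_in = √3·V_L·I_L·cosφ = 1.732 × 690 × 2.76 × 0.891 = 2939 W
η = P_out / P_in = 2119 / 2939 = 0.721 = 72.1%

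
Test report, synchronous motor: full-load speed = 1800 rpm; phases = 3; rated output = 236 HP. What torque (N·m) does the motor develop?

P_out = 236 × 746 = 176056 W
ω = 2π × 1800/60 = 188.5 rad/s
τ = P_out/ω = 176056/188.5 = 934 N·m

934 N·m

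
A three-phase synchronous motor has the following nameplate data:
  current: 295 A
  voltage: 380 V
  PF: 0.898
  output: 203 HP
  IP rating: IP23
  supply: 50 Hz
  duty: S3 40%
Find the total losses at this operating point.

22.9 kW

P_in = √3·V·I·cosφ = 1.732×380×295×0.898 = 174353 W
P_out = 203×746 = 151438 W
Losses = P_in − P_out = 174353 − 151438 = 22915 W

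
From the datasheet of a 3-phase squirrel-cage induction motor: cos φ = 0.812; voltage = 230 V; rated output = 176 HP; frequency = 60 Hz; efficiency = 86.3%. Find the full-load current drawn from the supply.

P_out = 176 × 746 = 131296 W
P_in = P_out / η = 131296 / 0.863 = 152139 W
I_L = P_in / (√3·V_L·cosφ) = 152139 / (1.732 × 230 × 0.812) = 470 A

470 A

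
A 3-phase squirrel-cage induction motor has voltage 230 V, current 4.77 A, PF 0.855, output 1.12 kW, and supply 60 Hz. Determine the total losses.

505 W

P_in = √3·V·I·cosφ = 1.732×230×4.77×0.855 = 1625 W
P_out = 1120 W
Losses = P_in − P_out = 1625 − 1120 = 505 W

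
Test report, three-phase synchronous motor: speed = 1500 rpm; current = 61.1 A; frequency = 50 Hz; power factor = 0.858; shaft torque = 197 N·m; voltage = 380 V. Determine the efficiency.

89.7 %

ω = 2π × 1500/60 = 157.1 rad/s; P_out = τω = 197 × 157.1 = 30949 W
P_in = √3·V_L·I_L·cosφ = 1.732 × 380 × 61.1 × 0.858 = 34503 W
η = P_out / P_in = 30949 / 34503 = 0.897 = 89.7%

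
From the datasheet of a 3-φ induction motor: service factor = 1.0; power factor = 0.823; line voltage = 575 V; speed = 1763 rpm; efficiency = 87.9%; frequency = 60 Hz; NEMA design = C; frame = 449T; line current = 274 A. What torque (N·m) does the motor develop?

P_in = √3·V·I·cosφ = 1.732 × 575 × 274 × 0.823 = 224577 W
P_out = η·P_in = 0.879 × 224577 = 197403 W
n = 1763 rpm
ω = 2π×1763/60 = 184.6 rad/s
τ = P_out/ω = 197403/184.6 = 1070 N·m

1070 N·m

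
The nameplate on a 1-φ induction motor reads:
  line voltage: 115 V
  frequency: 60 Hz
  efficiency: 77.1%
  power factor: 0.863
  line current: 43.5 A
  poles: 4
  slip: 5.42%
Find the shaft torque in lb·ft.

13.8 lb·ft

P_in = V·I·cosφ = 115 × 43.5 × 0.863 = 4317 W
P_out = η·P_in = 0.771 × 4317 = 3328 W
n_s = 120×60/4 = 1800 rpm; n = 1800×(1−0.0542) = 1702 rpm
ω = 2π×1702/60 = 178.2 rad/s
τ = P_out/ω = 3328/178.2 = 18.68 N·m
In lb·ft: 18.68/1.356 = 13.8 lb·ft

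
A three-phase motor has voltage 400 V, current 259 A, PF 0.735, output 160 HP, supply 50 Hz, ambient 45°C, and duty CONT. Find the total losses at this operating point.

P_in = √3·V·I·cosφ = 1.732×400×259×0.735 = 131885 W
P_out = 160×746 = 119360 W
Losses = P_in − P_out = 131885 − 119360 = 12525 W

12500 W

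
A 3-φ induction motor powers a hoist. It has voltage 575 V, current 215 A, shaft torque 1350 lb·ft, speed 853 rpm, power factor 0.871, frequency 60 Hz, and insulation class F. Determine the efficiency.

τ = 1350 lb·ft × 1.356 = 1831 N·m
ω = 2π × 853/60 = 89.33 rad/s; P_out = τω = 1831 × 89.33 = 163563 W
P_in = √3·V_L·I_L·cosφ = 1.732 × 575 × 215 × 0.871 = 186497 W
η = P_out / P_in = 163563 / 186497 = 0.877 = 87.7%

87.7 %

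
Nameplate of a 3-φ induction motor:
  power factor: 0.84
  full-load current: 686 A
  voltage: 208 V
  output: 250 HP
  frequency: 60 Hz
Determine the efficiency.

P_out = 250 × 746 = 186500 W
P_in = √3·V_L·I_L·cosφ = 1.732 × 208 × 686 × 0.84 = 207594 W
η = P_out / P_in = 186500 / 207594 = 0.898 = 89.8%

89.8 %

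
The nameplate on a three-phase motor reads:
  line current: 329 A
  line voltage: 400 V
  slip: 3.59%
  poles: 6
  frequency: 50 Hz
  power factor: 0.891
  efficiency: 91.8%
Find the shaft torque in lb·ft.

1360 lb·ft

P_in = √3·V·I·cosφ = 1.732 × 400 × 329 × 0.891 = 203087 W
P_out = η·P_in = 0.918 × 203087 = 186434 W
n_s = 120×50/6 = 1000 rpm; n = 1000×(1−0.0359) = 964 rpm
ω = 2π×964/60 = 100.9 rad/s
τ = P_out/ω = 186434/100.9 = 1848 N·m
In lb·ft: 1848/1.356 = 1360 lb·ft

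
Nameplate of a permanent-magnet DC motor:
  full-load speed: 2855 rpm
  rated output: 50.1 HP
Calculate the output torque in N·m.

125 N·m

P_out = 50.1 × 746 = 37375 W
ω = 2π × 2855/60 = 299 rad/s
τ = P_out/ω = 37375/299 = 125 N·m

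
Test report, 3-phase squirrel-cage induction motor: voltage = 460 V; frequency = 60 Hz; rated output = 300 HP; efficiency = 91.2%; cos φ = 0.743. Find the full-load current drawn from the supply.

415 A

P_out = 300 × 746 = 223800 W
P_in = P_out / η = 223800 / 0.912 = 245395 W
I_L = P_in / (√3·V_L·cosφ) = 245395 / (1.732 × 460 × 0.743) = 415 A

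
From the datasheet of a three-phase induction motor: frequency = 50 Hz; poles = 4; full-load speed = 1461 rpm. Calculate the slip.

n_s = 120f/p = 120×50/4 = 1500 rpm
s = (n_s − n)/n_s = (1500 − 1461)/1500 = 0.0260

2.60 %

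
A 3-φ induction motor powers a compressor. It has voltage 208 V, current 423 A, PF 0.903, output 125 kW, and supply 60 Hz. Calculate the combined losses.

P_in = √3·V·I·cosφ = 1.732×208×423×0.903 = 137607 W
P_out = 125000 W
Losses = P_in − P_out = 137607 − 125000 = 12607 W

12600 W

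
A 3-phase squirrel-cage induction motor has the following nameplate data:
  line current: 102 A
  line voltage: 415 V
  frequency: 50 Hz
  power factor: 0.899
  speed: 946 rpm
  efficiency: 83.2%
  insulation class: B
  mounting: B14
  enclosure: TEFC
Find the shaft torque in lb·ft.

408 lb·ft

P_in = √3·V·I·cosφ = 1.732 × 415 × 102 × 0.899 = 65911 W
P_out = η·P_in = 0.832 × 65911 = 54838 W
n = 946 rpm
ω = 2π×946/60 = 99.06 rad/s
τ = P_out/ω = 54838/99.06 = 553.6 N·m
In lb·ft: 553.6/1.356 = 408 lb·ft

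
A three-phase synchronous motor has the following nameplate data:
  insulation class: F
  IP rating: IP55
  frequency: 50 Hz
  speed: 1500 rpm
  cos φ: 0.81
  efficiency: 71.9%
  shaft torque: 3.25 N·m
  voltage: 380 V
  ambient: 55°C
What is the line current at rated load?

1.33 A

ω = 2π×1500/60 = 157.1 rad/s; P_out = τω = 3.25 × 157.1 = 511 W
P_in = P_out / η = 511 / 0.719 = 711 W
I_L = P_in / (√3·V_L·cosφ) = 711 / (1.732 × 380 × 0.81) = 1.33 A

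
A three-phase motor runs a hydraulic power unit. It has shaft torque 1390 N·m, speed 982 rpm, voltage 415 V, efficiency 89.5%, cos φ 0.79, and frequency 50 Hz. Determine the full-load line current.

ω = 2π×982/60 = 102.8 rad/s; P_out = τω = 1390 × 102.8 = 142892 W
P_in = P_out / η = 142892 / 0.895 = 159656 W
I_L = P_in / (√3·V_L·cosφ) = 159656 / (1.732 × 415 × 0.79) = 281 A

281 A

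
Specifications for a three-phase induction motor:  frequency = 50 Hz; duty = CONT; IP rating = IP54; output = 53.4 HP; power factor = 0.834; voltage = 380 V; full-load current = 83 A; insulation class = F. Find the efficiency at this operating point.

87.4 %

P_out = 53.4 × 746 = 39836 W
P_in = √3·V_L·I_L·cosφ = 1.732 × 380 × 83 × 0.834 = 45559 W
η = P_out / P_in = 39836 / 45559 = 0.874 = 87.4%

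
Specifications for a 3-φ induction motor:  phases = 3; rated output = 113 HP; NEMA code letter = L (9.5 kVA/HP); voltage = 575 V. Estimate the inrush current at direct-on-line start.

1080 A

S_LR = 9.5 × 113 = 1073.5 kVA
I_LR = S_LR/(√3·V_L) = 1073500/(1.732×575) = 1080 A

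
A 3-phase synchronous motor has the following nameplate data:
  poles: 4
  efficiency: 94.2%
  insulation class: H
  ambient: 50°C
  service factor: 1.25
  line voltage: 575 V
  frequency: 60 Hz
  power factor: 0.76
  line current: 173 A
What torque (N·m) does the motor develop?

654 N·m

P_in = √3·V·I·cosφ = 1.732 × 575 × 173 × 0.76 = 130941 W
P_out = η·P_in = 0.942 × 130941 = 123346 W
n = n_s = 120×60/4 = 1800 rpm (synchronous)
ω = 2π×1800/60 = 188.5 rad/s
τ = P_out/ω = 123346/188.5 = 654 N·m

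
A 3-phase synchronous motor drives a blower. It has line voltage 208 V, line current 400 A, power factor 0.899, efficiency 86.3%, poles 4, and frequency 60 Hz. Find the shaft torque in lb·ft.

P_in = √3·V·I·cosφ = 1.732 × 208 × 400 × 0.899 = 129548 W
P_out = η·P_in = 0.863 × 129548 = 111800 W
n = n_s = 120×60/4 = 1800 rpm (synchronous)
ω = 2π×1800/60 = 188.5 rad/s
τ = P_out/ω = 111800/188.5 = 593.1 N·m
In lb·ft: 593.1/1.356 = 437 lb·ft

437 lb·ft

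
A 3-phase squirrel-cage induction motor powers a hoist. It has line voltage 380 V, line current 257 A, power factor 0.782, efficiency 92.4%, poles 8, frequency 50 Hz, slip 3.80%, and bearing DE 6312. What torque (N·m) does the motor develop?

1620 N·m

P_in = √3·V·I·cosφ = 1.732 × 380 × 257 × 0.782 = 132273 W
P_out = η·P_in = 0.924 × 132273 = 122220 W
n_s = 120×50/8 = 750 rpm; n = 750×(1−0.038) = 722 rpm
ω = 2π×722/60 = 75.61 rad/s
τ = P_out/ω = 122220/75.61 = 1620 N·m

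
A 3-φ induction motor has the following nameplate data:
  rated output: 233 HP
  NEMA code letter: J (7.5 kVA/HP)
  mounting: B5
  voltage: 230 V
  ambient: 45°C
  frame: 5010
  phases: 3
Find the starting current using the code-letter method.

4390 A

S_LR = 7.5 × 233 = 1747.5 kVA
I_LR = S_LR/(√3·V_L) = 1747500/(1.732×230) = 4390 A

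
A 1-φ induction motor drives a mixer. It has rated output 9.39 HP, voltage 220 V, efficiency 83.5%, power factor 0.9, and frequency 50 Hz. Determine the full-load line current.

42.4 A

P_out = 9.39 × 746 = 7005 W
P_in = P_out / η = 7005 / 0.835 = 8389 W
I = P_in / (V·cosφ) = 8389 / (220 × 0.9) = 42.4 A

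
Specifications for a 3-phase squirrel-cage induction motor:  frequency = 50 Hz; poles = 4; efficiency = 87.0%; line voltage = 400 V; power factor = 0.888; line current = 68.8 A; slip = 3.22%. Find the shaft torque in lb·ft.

179 lb·ft

P_in = √3·V·I·cosφ = 1.732 × 400 × 68.8 × 0.888 = 42326 W
P_out = η·P_in = 0.87 × 42326 = 36824 W
n_s = 120×50/4 = 1500 rpm; n = 1500×(1−0.0322) = 1452 rpm
ω = 2π×1452/60 = 152.1 rad/s
τ = P_out/ω = 36824/152.1 = 242.1 N·m
In lb·ft: 242.1/1.356 = 179 lb·ft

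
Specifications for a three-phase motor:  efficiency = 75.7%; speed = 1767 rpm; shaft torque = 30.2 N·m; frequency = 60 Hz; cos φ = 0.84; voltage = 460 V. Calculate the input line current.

ω = 2π×1767/60 = 185 rad/s; P_out = τω = 30.2 × 185 = 5587 W
P_in = P_out / η = 5587 / 0.757 = 7380 W
I_L = P_in / (√3·V_L·cosφ) = 7380 / (1.732 × 460 × 0.84) = 11 A

11 A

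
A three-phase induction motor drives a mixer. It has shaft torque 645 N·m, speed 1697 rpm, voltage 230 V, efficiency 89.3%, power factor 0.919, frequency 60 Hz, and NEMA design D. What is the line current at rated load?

ω = 2π×1697/60 = 177.7 rad/s; P_out = τω = 645 × 177.7 = 114617 W
P_in = P_out / η = 114617 / 0.893 = 128351 W
I_L = P_in / (√3·V_L·cosφ) = 128351 / (1.732 × 230 × 0.919) = 351 A

351 A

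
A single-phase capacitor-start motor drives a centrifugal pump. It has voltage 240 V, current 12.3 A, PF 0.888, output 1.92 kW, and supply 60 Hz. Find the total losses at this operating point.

P_in = V·I·cosφ = 240×12.3×0.888 = 2621 W
P_out = 1920 W
Losses = P_in − P_out = 2621 − 1920 = 701 W

701 W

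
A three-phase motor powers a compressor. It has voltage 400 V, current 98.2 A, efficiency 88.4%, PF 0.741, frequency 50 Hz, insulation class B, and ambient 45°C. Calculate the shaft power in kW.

44.6 kW

P_in = √3·V·I·cosφ = 1.732 × 400 × 98.2 × 0.741 = 50412 W
P_out = η·P_in = 0.884 × 50412 = 44564 W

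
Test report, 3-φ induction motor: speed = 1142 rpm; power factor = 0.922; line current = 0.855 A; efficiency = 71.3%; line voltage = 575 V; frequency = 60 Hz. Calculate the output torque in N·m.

P_in = √3·V·I·cosφ = 1.732 × 575 × 0.855 × 0.922 = 785 W
P_out = η·P_in = 0.713 × 785 = 560 W
n = 1142 rpm
ω = 2π×1142/60 = 119.6 rad/s
τ = P_out/ω = 560/119.6 = 4.68 N·m

4.68 N·m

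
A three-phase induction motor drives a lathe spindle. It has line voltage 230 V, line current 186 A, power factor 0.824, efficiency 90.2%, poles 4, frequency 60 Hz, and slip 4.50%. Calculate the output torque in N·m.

306 N·m

P_in = √3·V·I·cosφ = 1.732 × 230 × 186 × 0.824 = 61054 W
P_out = η·P_in = 0.902 × 61054 = 55071 W
n_s = 120×60/4 = 1800 rpm; n = 1800×(1−0.045) = 1719 rpm
ω = 2π×1719/60 = 180 rad/s
τ = P_out/ω = 55071/180 = 306 N·m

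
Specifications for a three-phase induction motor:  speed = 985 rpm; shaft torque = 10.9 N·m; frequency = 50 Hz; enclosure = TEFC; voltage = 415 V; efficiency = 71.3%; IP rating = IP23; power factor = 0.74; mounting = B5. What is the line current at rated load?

2.96 A

ω = 2π×985/60 = 103.1 rad/s; P_out = τω = 10.9 × 103.1 = 1124 W
P_in = P_out / η = 1124 / 0.713 = 1576 W
I_L = P_in / (√3·V_L·cosφ) = 1576 / (1.732 × 415 × 0.74) = 2.96 A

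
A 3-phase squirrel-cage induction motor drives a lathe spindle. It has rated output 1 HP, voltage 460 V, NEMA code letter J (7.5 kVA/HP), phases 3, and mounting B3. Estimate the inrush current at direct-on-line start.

9.41 A

S_LR = 7.5 × 1 = 7.5 kVA
I_LR = S_LR/(√3·V_L) = 7500/(1.732×460) = 9.41 A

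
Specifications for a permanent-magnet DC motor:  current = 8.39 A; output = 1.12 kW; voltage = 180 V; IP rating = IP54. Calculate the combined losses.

390 W

P_in = V·I = 180×8.39 = 1510 W
P_out = 1120 W
Losses = P_in − P_out = 1510 − 1120 = 390 W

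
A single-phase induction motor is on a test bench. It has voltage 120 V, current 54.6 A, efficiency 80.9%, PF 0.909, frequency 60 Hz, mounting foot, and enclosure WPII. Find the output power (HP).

6.46 HP

P_in = V·I·cosφ = 120 × 54.6 × 0.909 = 5956 W
P_out = η·P_in = 0.809 × 5956 = 4818 W
= 4818/746 = 6.46 HP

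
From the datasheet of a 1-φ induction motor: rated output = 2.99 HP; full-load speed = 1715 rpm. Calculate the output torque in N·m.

12.4 N·m

P_out = 2.99 × 746 = 2231 W
ω = 2π × 1715/60 = 179.6 rad/s
τ = P_out/ω = 2231/179.6 = 12.4 N·m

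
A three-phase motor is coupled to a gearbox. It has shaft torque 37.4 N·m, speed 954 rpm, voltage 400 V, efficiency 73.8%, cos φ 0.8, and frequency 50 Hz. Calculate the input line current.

ω = 2π×954/60 = 99.9 rad/s; P_out = τω = 37.4 × 99.9 = 3736 W
P_in = P_out / η = 3736 / 0.738 = 5062 W
I_L = P_in / (√3·V_L·cosφ) = 5062 / (1.732 × 400 × 0.8) = 9.13 A

9.13 A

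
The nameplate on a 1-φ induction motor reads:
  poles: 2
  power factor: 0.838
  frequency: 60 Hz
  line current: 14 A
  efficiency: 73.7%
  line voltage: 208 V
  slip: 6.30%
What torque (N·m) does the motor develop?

5.09 N·m

P_in = V·I·cosφ = 208 × 14 × 0.838 = 2440 W
P_out = η·P_in = 0.737 × 2440 = 1798 W
n_s = 120×60/2 = 3600 rpm; n = 3600×(1−0.063) = 3373 rpm
ω = 2π×3373/60 = 353.2 rad/s
τ = P_out/ω = 1798/353.2 = 5.09 N·m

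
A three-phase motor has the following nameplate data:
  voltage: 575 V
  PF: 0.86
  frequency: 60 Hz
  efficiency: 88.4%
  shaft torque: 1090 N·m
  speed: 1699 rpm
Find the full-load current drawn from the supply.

256 A

ω = 2π×1699/60 = 177.9 rad/s; P_out = τω = 1090 × 177.9 = 193911 W
P_in = P_out / η = 193911 / 0.884 = 219356 W
I_L = P_in / (√3·V_L·cosφ) = 219356 / (1.732 × 575 × 0.86) = 256 A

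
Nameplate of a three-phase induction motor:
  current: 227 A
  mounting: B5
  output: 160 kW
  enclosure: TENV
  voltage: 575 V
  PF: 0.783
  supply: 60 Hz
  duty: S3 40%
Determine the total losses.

P_in = √3·V·I·cosφ = 1.732×575×227×0.783 = 177012 W
P_out = 160000 W
Losses = P_in − P_out = 177012 − 160000 = 17012 W

17 kW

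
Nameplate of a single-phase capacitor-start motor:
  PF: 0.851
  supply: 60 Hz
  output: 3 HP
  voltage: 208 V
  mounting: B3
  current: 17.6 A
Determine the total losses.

877 W

P_in = V·I·cosφ = 208×17.6×0.851 = 3115 W
P_out = 3×746 = 2238 W
Losses = P_in − P_out = 3115 − 2238 = 877 W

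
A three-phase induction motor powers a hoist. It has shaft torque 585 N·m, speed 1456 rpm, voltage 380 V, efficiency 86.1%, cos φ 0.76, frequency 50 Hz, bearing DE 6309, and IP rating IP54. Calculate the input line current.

207 A

ω = 2π×1456/60 = 152.5 rad/s; P_out = τω = 585 × 152.5 = 89213 W
P_in = P_out / η = 89213 / 0.861 = 103616 W
I_L = P_in / (√3·V_L·cosφ) = 103616 / (1.732 × 380 × 0.76) = 207 A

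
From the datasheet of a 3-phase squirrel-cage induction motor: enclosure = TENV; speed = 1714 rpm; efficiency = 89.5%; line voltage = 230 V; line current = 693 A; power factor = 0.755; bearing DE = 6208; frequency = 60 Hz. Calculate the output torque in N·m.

P_in = √3·V·I·cosφ = 1.732 × 230 × 693 × 0.755 = 208428 W
P_out = η·P_in = 0.895 × 208428 = 186543 W
n = 1714 rpm
ω = 2π×1714/60 = 179.5 rad/s
τ = P_out/ω = 186543/179.5 = 1040 N·m

1040 N·m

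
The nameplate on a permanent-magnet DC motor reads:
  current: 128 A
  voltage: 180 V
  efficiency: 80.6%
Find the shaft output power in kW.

P_in = V·I = 180 × 128 = 23040 W
P_out = η·P_in = 0.806 × 23040 = 18570 W

18.6 kW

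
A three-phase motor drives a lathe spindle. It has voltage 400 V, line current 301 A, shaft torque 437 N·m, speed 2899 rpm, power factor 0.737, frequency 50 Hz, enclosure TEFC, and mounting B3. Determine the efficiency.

ω = 2π × 2899/60 = 303.6 rad/s; P_out = τω = 437 × 303.6 = 132673 W
P_in = √3·V_L·I_L·cosφ = 1.732 × 400 × 301 × 0.737 = 153689 W
η = P_out / P_in = 132673 / 153689 = 0.863 = 86.3%

86.3 %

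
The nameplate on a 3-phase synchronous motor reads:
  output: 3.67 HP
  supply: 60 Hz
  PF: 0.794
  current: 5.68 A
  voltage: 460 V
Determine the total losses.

855 W

P_in = √3·V·I·cosφ = 1.732×460×5.68×0.794 = 3593 W
P_out = 3.67×746 = 2738 W
Losses = P_in − P_out = 3593 − 2738 = 855 W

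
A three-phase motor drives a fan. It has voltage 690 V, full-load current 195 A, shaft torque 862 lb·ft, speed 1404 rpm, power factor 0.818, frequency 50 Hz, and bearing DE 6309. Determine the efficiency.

90.1 %

τ = 862 lb·ft × 1.356 = 1169 N·m
ω = 2π × 1404/60 = 147 rad/s; P_out = τω = 1169 × 147 = 171843 W
P_in = √3·V_L·I_L·cosφ = 1.732 × 690 × 195 × 0.818 = 190627 W
η = P_out / P_in = 171843 / 190627 = 0.901 = 90.1%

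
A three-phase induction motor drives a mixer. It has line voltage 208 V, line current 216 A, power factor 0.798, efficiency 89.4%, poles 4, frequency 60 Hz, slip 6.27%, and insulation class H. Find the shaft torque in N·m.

P_in = √3·V·I·cosφ = 1.732 × 208 × 216 × 0.798 = 62097 W
P_out = η·P_in = 0.894 × 62097 = 55515 W
n_s = 120×60/4 = 1800 rpm; n = 1800×(1−0.0627) = 1687 rpm
ω = 2π×1687/60 = 176.7 rad/s
τ = P_out/ω = 55515/176.7 = 314 N·m

314 N·m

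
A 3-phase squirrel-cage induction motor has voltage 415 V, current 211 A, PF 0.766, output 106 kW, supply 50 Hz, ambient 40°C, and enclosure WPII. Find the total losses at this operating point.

10200 W

P_in = √3·V·I·cosφ = 1.732×415×211×0.766 = 116174 W
P_out = 106000 W
Losses = P_in − P_out = 116174 − 106000 = 10174 W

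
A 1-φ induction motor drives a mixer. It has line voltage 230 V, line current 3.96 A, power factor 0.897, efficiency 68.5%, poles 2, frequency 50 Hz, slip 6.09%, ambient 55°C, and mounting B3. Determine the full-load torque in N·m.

P_in = V·I·cosφ = 230 × 3.96 × 0.897 = 817 W
P_out = η·P_in = 0.685 × 817 = 560 W
n_s = 120×50/2 = 3000 rpm; n = 3000×(1−0.0609) = 2817 rpm
ω = 2π×2817/60 = 295 rad/s
τ = P_out/ω = 560/295 = 1.9 N·m

1.9 N·m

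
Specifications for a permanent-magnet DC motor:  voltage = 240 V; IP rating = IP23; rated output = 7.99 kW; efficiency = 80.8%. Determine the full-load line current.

41.2 A

P_out = 7.99 kW = 7990 W
P_in = P_out / η = 7990 / 0.808 = 9889 W
I = P_in / V = 9889 / 240 = 41.2 A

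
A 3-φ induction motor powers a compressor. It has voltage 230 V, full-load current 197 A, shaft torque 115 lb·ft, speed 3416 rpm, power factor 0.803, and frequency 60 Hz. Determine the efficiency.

τ = 115 lb·ft × 1.356 = 155.9 N·m
ω = 2π × 3416/60 = 357.7 rad/s; P_out = τω = 155.9 × 357.7 = 55765 W
P_in = √3·V_L·I_L·cosφ = 1.732 × 230 × 197 × 0.803 = 63017 W
η = P_out / P_in = 55765 / 63017 = 0.885 = 88.5%

88.5 %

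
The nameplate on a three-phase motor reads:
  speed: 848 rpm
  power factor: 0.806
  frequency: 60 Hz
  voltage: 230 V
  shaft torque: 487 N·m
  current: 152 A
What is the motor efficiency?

ω = 2π × 848/60 = 88.8 rad/s; P_out = τω = 487 × 88.8 = 43246 W
P_in = √3·V_L·I_L·cosφ = 1.732 × 230 × 152 × 0.806 = 48804 W
η = P_out / P_in = 43246 / 48804 = 0.886 = 88.6%

88.6 %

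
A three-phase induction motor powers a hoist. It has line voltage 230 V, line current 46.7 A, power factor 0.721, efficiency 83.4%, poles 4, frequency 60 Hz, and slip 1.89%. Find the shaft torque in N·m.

P_in = √3·V·I·cosφ = 1.732 × 230 × 46.7 × 0.721 = 13413 W
P_out = η·P_in = 0.834 × 13413 = 11186 W
n_s = 120×60/4 = 1800 rpm; n = 1800×(1−0.0189) = 1766 rpm
ω = 2π×1766/60 = 184.9 rad/s
τ = P_out/ω = 11186/184.9 = 60.5 N·m

60.5 N·m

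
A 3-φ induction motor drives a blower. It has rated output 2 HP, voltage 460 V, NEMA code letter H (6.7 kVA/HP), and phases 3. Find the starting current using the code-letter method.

16.8 A

S_LR = 6.7 × 2 = 13.4 kVA
I_LR = S_LR/(√3·V_L) = 13400/(1.732×460) = 16.8 A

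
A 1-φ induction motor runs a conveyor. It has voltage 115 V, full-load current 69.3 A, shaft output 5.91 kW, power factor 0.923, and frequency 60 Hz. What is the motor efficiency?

80.3 %

P_out = 5.91 kW = 5910 W
P_in = V·I·cosφ = 115 × 69.3 × 0.923 = 7356 W
η = P_out / P_in = 5910 / 7356 = 0.803 = 80.3%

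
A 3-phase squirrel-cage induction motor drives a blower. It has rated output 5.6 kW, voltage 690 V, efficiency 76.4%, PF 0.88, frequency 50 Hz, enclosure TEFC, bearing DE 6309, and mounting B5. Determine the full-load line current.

P_out = 5.6 kW = 5600 W
P_in = P_out / η = 5600 / 0.764 = 7330 W
I_L = P_in / (√3·V_L·cosφ) = 7330 / (1.732 × 690 × 0.88) = 6.97 A

6.97 A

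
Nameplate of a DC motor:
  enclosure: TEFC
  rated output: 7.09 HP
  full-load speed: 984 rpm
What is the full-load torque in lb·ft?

P_out = 7.09 × 746 = 5289 W
ω = 2π × 984/60 = 103 rad/s
τ = P_out/ω = 5289/103 = 51.35 N·m
In lb·ft: 51.35/1.356 = 37.9 lb·ft

37.9 lb·ft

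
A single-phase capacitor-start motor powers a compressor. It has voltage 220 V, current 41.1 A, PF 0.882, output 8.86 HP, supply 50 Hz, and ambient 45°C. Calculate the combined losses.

1370 W

P_in = V·I·cosφ = 220×41.1×0.882 = 7975 W
P_out = 8.86×746 = 6610 W
Losses = P_in − P_out = 7975 − 6610 = 1365 W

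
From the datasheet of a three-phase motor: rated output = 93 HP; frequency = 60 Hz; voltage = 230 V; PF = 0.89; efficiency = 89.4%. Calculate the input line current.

219 A

P_out = 93 × 746 = 69378 W
P_in = P_out / η = 69378 / 0.894 = 77604 W
I_L = P_in / (√3·V_L·cosφ) = 77604 / (1.732 × 230 × 0.89) = 219 A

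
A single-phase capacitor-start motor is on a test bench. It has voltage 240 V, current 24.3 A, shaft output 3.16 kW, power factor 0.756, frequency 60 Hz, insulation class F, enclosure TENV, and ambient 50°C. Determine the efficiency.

P_out = 3.16 kW = 3160 W
P_in = V·I·cosφ = 240 × 24.3 × 0.756 = 4409 W
η = P_out / P_in = 3160 / 4409 = 0.717 = 71.7%

71.7 %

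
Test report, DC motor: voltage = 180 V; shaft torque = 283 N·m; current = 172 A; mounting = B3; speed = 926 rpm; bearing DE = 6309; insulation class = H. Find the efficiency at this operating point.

88.6 %

ω = 2π × 926/60 = 96.97 rad/s; P_out = τω = 283 × 96.97 = 27443 W
P_in = V·I = 180 × 172 = 30960 W
η = P_out / P_in = 27443 / 30960 = 0.886 = 88.6%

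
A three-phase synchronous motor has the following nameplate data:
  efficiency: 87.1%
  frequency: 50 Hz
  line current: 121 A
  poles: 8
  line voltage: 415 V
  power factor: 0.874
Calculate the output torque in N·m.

843 N·m

P_in = √3·V·I·cosφ = 1.732 × 415 × 121 × 0.874 = 76014 W
P_out = η·P_in = 0.871 × 76014 = 66208 W
n = n_s = 120×50/8 = 750 rpm (synchronous)
ω = 2π×750/60 = 78.54 rad/s
τ = P_out/ω = 66208/78.54 = 843 N·m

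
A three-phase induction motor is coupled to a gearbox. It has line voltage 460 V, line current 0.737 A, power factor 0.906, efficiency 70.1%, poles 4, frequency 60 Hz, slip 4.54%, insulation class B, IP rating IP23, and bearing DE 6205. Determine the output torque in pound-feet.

P_in = √3·V·I·cosφ = 1.732 × 460 × 0.737 × 0.906 = 532 W
P_out = η·P_in = 0.701 × 532 = 373 W
n_s = 120×60/4 = 1800 rpm; n = 1800×(1−0.0454) = 1718 rpm
ω = 2π×1718/60 = 179.9 rad/s
τ = P_out/ω = 373/179.9 = 2.073 N·m
In lb·ft: 2.073/1.356 = 1.53 lb·ft

1.53 lb·ft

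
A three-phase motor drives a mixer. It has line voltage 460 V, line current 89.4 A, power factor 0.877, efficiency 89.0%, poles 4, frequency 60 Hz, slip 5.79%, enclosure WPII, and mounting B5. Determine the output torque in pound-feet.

231 lb·ft

P_in = √3·V·I·cosφ = 1.732 × 460 × 89.4 × 0.877 = 62466 W
P_out = η·P_in = 0.89 × 62466 = 55595 W
n_s = 120×60/4 = 1800 rpm; n = 1800×(1−0.0579) = 1696 rpm
ω = 2π×1696/60 = 177.6 rad/s
τ = P_out/ω = 55595/177.6 = 313 N·m
In lb·ft: 313/1.356 = 231 lb·ft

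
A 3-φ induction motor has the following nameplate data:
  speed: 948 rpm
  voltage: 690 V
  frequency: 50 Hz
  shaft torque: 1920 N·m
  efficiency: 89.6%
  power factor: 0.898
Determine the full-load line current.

ω = 2π×948/60 = 99.27 rad/s; P_out = τω = 1920 × 99.27 = 190598 W
P_in = P_out / η = 190598 / 0.896 = 212721 W
I_L = P_in / (√3·V_L·cosφ) = 212721 / (1.732 × 690 × 0.898) = 198 A

198 A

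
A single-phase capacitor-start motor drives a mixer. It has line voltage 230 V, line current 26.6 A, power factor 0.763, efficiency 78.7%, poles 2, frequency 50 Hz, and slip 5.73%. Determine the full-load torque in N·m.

12.4 N·m

P_in = V·I·cosφ = 230 × 26.6 × 0.763 = 4668 W
P_out = η·P_in = 0.787 × 4668 = 3674 W
n_s = 120×50/2 = 3000 rpm; n = 3000×(1−0.0573) = 2828 rpm
ω = 2π×2828/60 = 296.1 rad/s
τ = P_out/ω = 3674/296.1 = 12.4 N·m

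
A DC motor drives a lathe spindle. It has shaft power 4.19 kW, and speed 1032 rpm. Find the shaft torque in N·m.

ω = 2π × 1032/60 = 108.1 rad/s
τ = P/ω = 4190/108.1 = 38.8 N·m

38.8 N·m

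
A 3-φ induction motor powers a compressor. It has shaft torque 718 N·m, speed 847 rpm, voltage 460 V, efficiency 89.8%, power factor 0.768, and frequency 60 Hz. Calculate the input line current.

116 A

ω = 2π×847/60 = 88.7 rad/s; P_out = τω = 718 × 88.7 = 63687 W
P_in = P_out / η = 63687 / 0.898 = 70921 W
I_L = P_in / (√3·V_L·cosφ) = 70921 / (1.732 × 460 × 0.768) = 116 A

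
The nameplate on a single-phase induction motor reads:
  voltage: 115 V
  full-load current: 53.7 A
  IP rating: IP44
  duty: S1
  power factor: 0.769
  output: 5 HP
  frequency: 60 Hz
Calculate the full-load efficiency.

P_out = 5 × 746 = 3730 W
P_in = V·I·cosφ = 115 × 53.7 × 0.769 = 4749 W
η = P_out / P_in = 3730 / 4749 = 0.785 = 78.5%

78.5 %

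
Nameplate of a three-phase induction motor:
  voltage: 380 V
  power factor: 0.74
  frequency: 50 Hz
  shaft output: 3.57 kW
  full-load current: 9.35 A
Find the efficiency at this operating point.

P_out = 3.57 kW = 3570 W
P_in = √3·V_L·I_L·cosφ = 1.732 × 380 × 9.35 × 0.74 = 4554 W
η = P_out / P_in = 3570 / 4554 = 0.784 = 78.4%

78.4 %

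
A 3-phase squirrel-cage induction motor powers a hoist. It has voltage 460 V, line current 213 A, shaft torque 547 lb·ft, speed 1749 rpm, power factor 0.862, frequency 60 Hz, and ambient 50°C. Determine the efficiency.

92.9 %

τ = 547 lb·ft × 1.356 = 741.7 N·m
ω = 2π × 1749/60 = 183.2 rad/s; P_out = τω = 741.7 × 183.2 = 135879 W
P_in = √3·V_L·I_L·cosφ = 1.732 × 460 × 213 × 0.862 = 146283 W
η = P_out / P_in = 135879 / 146283 = 0.929 = 92.9%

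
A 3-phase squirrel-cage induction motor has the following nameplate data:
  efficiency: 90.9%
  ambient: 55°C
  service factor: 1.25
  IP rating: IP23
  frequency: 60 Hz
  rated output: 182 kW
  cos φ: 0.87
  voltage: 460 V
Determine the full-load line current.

P_out = 182 kW = 182000 W
P_in = P_out / η = 182000 / 0.909 = 200220 W
I_L = P_in / (√3·V_L·cosφ) = 200220 / (1.732 × 460 × 0.87) = 289 A

289 A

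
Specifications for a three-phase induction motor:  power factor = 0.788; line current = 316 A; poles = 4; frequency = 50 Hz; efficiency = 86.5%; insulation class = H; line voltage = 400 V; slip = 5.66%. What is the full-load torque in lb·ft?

743 lb·ft

P_in = √3·V·I·cosφ = 1.732 × 400 × 316 × 0.788 = 172513 W
P_out = η·P_in = 0.865 × 172513 = 149224 W
n_s = 120×50/4 = 1500 rpm; n = 1500×(1−0.0566) = 1415 rpm
ω = 2π×1415/60 = 148.2 rad/s
τ = P_out/ω = 149224/148.2 = 1007 N·m
In lb·ft: 1007/1.356 = 743 lb·ft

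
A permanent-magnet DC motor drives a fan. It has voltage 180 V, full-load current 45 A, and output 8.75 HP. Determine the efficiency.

P_out = 8.75 × 746 = 6528 W
P_in = V·I = 180 × 45 = 8100 W
η = P_out / P_in = 6528 / 8100 = 0.806 = 80.6%

80.6 %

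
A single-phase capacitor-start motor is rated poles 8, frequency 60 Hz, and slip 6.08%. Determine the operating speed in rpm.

n_s = 120f/p = 120×60/8 = 900 rpm
n = n_s(1 − s) = 900 × (1 − 0.0608) = 845 rpm

845 rpm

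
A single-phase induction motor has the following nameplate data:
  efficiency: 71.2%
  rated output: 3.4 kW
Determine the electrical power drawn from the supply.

4.78 kW

P_out = 3400 W
P_in = P_out/η = 3400/0.712 = 4775 W = 4.78 kW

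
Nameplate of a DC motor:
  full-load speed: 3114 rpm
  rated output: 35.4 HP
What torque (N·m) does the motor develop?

P_out = 35.4 × 746 = 26408 W
ω = 2π × 3114/60 = 326.1 rad/s
τ = P_out/ω = 26408/326.1 = 81 N·m

81 N·m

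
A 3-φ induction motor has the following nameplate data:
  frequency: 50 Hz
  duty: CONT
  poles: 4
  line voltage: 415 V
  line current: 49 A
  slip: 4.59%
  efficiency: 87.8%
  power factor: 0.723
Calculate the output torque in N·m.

149 N·m

P_in = √3·V·I·cosφ = 1.732 × 415 × 49 × 0.723 = 25464 W
P_out = η·P_in = 0.878 × 25464 = 22357 W
n_s = 120×50/4 = 1500 rpm; n = 1500×(1−0.0459) = 1431 rpm
ω = 2π×1431/60 = 149.9 rad/s
τ = P_out/ω = 22357/149.9 = 149 N·m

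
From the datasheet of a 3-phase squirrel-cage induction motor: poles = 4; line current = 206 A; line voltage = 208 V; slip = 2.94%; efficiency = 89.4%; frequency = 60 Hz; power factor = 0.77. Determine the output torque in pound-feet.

206 lb·ft

P_in = √3·V·I·cosφ = 1.732 × 208 × 206 × 0.77 = 57144 W
P_out = η·P_in = 0.894 × 57144 = 51087 W
n_s = 120×60/4 = 1800 rpm; n = 1800×(1−0.0294) = 1747 rpm
ω = 2π×1747/60 = 182.9 rad/s
τ = P_out/ω = 51087/182.9 = 279.3 N·m
In lb·ft: 279.3/1.356 = 206 lb·ft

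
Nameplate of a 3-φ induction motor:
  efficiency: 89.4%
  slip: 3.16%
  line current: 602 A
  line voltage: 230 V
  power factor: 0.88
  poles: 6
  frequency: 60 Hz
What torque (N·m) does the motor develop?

1550 N·m

P_in = √3·V·I·cosφ = 1.732 × 230 × 602 × 0.88 = 211035 W
P_out = η·P_in = 0.894 × 211035 = 188665 W
n_s = 120×60/6 = 1200 rpm; n = 1200×(1−0.0316) = 1162 rpm
ω = 2π×1162/60 = 121.7 rad/s
τ = P_out/ω = 188665/121.7 = 1550 N·m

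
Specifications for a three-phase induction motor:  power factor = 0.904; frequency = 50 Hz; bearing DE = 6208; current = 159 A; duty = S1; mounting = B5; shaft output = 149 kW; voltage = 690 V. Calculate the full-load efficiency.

P_out = 149 kW = 149000 W
P_in = √3·V_L·I_L·cosφ = 1.732 × 690 × 159 × 0.904 = 171776 W
η = P_out / P_in = 149000 / 171776 = 0.867 = 86.7%

86.7 %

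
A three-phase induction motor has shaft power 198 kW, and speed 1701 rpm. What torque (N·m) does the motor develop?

ω = 2π × 1701/60 = 178.1 rad/s
τ = P/ω = 198000/178.1 = 1110 N·m

1110 N·m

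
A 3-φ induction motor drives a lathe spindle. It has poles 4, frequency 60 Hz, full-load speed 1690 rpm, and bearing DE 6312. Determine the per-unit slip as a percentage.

6.11 %

n_s = 120f/p = 120×60/4 = 1800 rpm
s = (n_s − n)/n_s = (1800 − 1690)/1800 = 0.0611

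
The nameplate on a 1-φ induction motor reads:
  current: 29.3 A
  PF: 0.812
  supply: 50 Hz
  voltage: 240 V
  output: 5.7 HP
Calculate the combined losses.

1460 W

P_in = V·I·cosφ = 240×29.3×0.812 = 5710 W
P_out = 5.7×746 = 4252 W
Losses = P_in − P_out = 5710 − 4252 = 1458 W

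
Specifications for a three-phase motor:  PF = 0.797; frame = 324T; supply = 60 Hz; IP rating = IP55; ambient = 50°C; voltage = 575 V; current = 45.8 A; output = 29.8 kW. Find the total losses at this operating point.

P_in = √3·V·I·cosφ = 1.732×575×45.8×0.797 = 36353 W
P_out = 29800 W
Losses = P_in − P_out = 36353 − 29800 = 6553 W

6550 W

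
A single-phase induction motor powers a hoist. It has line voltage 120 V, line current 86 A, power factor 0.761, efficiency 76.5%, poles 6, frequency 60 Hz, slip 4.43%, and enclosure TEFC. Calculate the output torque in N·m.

P_in = V·I·cosφ = 120 × 86 × 0.761 = 7854 W
P_out = η·P_in = 0.765 × 7854 = 6008 W
n_s = 120×60/6 = 1200 rpm; n = 1200×(1−0.0443) = 1147 rpm
ω = 2π×1147/60 = 120.1 rad/s
τ = P_out/ω = 6008/120.1 = 50 N·m

50 N·m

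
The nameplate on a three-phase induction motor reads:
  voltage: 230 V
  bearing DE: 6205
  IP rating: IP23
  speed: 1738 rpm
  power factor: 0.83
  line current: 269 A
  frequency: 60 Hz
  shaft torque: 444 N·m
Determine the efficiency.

ω = 2π × 1738/60 = 182 rad/s; P_out = τω = 444 × 182 = 80808 W
P_in = √3·V_L·I_L·cosφ = 1.732 × 230 × 269 × 0.83 = 88942 W
η = P_out / P_in = 80808 / 88942 = 0.909 = 90.9%

90.9 %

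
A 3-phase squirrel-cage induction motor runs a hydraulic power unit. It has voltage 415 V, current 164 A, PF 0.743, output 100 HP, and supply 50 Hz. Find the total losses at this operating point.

P_in = √3·V·I·cosφ = 1.732×415×164×0.743 = 87585 W
P_out = 100×746 = 74600 W
Losses = P_in − P_out = 87585 − 74600 = 12985 W

13 kW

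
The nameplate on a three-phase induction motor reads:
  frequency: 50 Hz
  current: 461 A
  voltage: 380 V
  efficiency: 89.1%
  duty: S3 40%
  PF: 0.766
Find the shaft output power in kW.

P_in = √3·V·I·cosφ = 1.732 × 380 × 461 × 0.766 = 232413 W
P_out = η·P_in = 0.891 × 232413 = 207080 W

207 kW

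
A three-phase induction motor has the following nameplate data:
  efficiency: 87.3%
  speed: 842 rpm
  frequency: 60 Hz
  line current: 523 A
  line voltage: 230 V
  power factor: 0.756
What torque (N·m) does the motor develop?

P_in = √3·V·I·cosφ = 1.732 × 230 × 523 × 0.756 = 157507 W
P_out = η·P_in = 0.873 × 157507 = 137504 W
n = 842 rpm
ω = 2π×842/60 = 88.17 rad/s
τ = P_out/ω = 137504/88.17 = 1560 N·m

1560 N·m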